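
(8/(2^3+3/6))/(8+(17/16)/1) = 256/2465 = 0.10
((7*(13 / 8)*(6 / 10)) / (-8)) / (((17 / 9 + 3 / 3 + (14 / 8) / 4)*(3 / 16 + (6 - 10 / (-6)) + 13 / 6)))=-2268 / 88615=-0.03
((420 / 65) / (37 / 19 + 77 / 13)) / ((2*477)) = 133 / 154548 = 0.00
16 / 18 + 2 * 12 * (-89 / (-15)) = 6448 / 45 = 143.29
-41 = -41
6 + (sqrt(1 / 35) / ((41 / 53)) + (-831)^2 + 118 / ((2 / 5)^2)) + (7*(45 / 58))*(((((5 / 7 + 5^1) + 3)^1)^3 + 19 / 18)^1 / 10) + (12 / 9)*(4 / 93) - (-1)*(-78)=53*sqrt(35) / 1435 + 2193485634421 / 3171672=691586.75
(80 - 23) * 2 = 114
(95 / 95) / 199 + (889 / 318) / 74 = 200443 / 4682868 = 0.04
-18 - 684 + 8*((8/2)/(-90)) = -31606/45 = -702.36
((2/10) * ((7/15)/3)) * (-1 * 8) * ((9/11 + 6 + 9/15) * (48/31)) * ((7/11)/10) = -426496/2344375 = -0.18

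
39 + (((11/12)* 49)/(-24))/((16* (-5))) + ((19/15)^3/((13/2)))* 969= 341.99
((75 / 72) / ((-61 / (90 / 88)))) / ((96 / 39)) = -4875 / 687104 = -0.01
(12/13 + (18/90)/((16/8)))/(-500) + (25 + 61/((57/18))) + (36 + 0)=99122473/1235000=80.26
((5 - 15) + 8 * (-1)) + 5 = -13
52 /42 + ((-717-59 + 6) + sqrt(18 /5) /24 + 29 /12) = -64373 /84 + sqrt(10) /40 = -766.27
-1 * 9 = -9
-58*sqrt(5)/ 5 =-25.94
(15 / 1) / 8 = 15 / 8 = 1.88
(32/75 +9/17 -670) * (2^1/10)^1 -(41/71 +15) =-149.39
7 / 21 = 1 / 3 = 0.33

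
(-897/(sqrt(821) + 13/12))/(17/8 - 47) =-1119456/42381745 + 1033344*sqrt(821)/42381745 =0.67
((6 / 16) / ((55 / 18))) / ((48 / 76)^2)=1083 / 3520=0.31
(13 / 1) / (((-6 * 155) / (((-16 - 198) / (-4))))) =-1391 / 1860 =-0.75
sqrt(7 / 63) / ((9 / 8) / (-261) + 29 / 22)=2552 / 10059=0.25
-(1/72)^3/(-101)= 1/37698048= 0.00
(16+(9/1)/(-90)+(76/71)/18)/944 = 101981/6032160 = 0.02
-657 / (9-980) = 657 / 971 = 0.68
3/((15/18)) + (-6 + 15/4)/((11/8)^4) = 217458/73205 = 2.97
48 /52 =12 /13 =0.92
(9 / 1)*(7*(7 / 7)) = 63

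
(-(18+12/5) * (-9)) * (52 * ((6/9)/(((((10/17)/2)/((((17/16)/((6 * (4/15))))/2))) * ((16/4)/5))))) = 574821/64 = 8981.58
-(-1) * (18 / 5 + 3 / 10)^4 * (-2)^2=2313441 / 2500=925.38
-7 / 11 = -0.64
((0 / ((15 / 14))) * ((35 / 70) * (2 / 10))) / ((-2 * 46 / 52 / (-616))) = 0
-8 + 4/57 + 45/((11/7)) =12983/627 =20.71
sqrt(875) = 5 * sqrt(35) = 29.58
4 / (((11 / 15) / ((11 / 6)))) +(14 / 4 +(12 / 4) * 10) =87 / 2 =43.50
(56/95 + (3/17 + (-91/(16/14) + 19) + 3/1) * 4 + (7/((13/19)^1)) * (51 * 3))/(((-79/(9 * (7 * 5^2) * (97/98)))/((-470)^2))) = -13524019928989875/2322047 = -5824180100.14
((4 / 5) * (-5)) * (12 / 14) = -24 / 7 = -3.43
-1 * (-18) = 18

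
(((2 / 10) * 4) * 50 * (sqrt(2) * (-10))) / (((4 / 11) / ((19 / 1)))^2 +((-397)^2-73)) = -1092025 * sqrt(2) / 430083127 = -0.00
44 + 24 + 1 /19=1293 /19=68.05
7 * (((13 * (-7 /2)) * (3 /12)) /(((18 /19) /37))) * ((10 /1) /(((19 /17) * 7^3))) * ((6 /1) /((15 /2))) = -8177 /126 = -64.90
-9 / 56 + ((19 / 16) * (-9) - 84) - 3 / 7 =-10671 / 112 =-95.28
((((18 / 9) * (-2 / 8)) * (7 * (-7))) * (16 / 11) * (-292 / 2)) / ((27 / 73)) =-4177936 / 297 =-14067.12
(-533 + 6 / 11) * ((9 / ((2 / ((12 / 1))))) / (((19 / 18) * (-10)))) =2846502 / 1045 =2723.93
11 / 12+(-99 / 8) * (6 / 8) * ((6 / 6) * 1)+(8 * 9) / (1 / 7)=47581 / 96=495.64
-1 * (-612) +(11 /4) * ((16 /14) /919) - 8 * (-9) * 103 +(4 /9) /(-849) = 394612893854 /49154553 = 8028.00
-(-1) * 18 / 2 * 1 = 9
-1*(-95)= 95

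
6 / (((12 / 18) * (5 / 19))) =171 / 5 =34.20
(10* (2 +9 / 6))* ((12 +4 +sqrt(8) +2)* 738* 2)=103320* sqrt(2) +929880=1075996.55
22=22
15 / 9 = 5 / 3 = 1.67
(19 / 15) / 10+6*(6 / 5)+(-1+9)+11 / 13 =31537 / 1950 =16.17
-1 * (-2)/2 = 1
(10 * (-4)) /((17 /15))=-35.29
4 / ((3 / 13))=52 / 3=17.33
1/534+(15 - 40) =-25.00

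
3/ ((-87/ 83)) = -83/ 29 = -2.86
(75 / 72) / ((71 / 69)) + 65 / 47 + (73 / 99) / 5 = 33601583 / 13214520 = 2.54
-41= -41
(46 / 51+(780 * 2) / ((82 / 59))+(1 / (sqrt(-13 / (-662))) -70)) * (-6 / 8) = -550634 / 697 -3 * sqrt(8606) / 52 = -795.36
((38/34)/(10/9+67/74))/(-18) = -703/22831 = -0.03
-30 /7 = -4.29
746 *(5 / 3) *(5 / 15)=3730 / 9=414.44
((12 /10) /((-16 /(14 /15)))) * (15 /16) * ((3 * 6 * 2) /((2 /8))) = -189 /20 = -9.45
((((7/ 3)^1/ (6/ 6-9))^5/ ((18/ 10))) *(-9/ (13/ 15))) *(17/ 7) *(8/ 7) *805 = 117348875/ 4313088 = 27.21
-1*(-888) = 888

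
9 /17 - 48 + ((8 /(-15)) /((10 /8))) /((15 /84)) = -317857 /6375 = -49.86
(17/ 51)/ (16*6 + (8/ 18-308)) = -0.00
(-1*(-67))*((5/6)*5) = 1675/6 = 279.17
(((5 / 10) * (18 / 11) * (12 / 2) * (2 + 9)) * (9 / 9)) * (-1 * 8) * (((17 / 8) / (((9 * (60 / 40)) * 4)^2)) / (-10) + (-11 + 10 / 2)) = 1399697 / 540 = 2592.03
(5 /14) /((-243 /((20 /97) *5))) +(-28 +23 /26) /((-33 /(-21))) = -814331695 /47189142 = -17.26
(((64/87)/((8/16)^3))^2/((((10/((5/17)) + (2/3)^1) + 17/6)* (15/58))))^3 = 1152921504606846976/25315067478515625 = 45.54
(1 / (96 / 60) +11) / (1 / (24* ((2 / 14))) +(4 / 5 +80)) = 1395 / 9731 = 0.14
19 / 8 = 2.38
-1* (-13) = 13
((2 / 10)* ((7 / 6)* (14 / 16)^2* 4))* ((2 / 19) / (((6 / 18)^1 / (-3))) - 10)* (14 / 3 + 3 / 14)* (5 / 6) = -130585 / 4104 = -31.82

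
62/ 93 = 2/ 3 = 0.67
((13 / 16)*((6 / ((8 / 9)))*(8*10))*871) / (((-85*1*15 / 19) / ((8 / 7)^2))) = -30979728 / 4165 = -7438.11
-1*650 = -650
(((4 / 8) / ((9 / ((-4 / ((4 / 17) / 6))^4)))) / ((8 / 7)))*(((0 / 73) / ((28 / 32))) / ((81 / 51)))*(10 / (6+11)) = 0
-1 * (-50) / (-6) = -8.33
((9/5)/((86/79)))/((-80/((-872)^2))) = -16894782/1075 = -15716.08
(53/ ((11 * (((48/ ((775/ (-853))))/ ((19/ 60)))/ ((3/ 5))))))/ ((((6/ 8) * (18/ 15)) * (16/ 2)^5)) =-156085/ 265647292416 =-0.00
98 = 98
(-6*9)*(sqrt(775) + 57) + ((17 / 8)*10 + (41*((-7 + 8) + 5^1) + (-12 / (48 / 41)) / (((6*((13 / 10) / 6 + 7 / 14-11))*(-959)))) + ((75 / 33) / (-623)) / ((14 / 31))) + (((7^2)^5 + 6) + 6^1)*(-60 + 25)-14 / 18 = -1443230140870099886545 / 145977863724-270*sqrt(31) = -9886638449.83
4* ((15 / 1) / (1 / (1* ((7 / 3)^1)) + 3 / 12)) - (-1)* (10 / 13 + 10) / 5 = 22372 / 247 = 90.57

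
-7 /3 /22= -7 /66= -0.11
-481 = -481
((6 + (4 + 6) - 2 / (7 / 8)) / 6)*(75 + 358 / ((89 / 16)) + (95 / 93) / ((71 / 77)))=1320768704 / 4113669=321.07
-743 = -743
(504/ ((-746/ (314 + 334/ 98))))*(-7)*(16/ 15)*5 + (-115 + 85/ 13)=38294358/ 4849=7897.37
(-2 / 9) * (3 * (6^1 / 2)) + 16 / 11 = -6 / 11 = -0.55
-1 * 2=-2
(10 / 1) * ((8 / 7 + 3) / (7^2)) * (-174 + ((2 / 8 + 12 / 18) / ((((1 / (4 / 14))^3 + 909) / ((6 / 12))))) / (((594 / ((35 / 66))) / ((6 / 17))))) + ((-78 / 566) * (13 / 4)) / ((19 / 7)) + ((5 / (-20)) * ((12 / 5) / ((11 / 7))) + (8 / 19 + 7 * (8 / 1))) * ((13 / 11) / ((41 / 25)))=-8204598518660959937 / 76753328538727764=-106.90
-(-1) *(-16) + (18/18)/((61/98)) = -878/61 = -14.39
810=810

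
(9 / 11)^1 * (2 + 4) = 54 / 11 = 4.91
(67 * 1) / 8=67 / 8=8.38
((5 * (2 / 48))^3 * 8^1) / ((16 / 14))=875 / 13824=0.06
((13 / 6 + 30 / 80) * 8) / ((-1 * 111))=-61 / 333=-0.18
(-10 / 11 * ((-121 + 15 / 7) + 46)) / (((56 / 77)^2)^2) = 1697025 / 7168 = 236.75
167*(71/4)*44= 130427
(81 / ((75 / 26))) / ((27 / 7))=182 / 25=7.28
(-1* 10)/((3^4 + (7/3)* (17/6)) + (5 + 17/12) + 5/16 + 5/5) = -1440/13729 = -0.10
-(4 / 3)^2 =-16 / 9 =-1.78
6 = 6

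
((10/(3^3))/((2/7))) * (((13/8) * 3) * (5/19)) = 2275/1368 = 1.66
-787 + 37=-750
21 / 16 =1.31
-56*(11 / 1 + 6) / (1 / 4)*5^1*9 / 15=-11424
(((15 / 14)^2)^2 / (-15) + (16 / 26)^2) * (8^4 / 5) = 483391744 / 2028845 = 238.26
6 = 6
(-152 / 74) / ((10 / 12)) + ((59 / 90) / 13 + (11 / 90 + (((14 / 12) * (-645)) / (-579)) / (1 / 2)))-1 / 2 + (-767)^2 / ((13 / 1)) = 75617169137 / 1670994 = 45252.81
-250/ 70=-25/ 7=-3.57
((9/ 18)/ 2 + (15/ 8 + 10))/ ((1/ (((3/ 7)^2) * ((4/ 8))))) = 873/ 784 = 1.11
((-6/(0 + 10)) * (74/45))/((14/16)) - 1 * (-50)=25658/525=48.87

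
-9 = -9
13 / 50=0.26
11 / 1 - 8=3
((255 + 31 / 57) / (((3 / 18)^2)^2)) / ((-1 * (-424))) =786564 / 1007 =781.10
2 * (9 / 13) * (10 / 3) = 60 / 13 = 4.62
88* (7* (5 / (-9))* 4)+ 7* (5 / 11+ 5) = -1330.71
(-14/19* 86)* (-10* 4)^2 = -1926400/19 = -101389.47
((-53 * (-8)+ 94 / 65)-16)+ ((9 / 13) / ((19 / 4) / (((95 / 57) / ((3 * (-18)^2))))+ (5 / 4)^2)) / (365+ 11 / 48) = 103457706081994 / 252677195615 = 409.45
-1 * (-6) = 6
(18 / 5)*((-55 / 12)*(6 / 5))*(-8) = 158.40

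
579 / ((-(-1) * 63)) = 193 / 21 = 9.19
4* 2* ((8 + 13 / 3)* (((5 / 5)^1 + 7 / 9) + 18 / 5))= 71632 / 135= 530.61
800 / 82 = 400 / 41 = 9.76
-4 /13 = -0.31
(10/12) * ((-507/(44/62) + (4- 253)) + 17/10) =-26447/33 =-801.42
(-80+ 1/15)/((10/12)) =-2398/25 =-95.92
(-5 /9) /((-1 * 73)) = 5 /657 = 0.01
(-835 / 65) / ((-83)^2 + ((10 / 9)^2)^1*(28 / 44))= -148797 / 79804387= -0.00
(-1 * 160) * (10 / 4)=-400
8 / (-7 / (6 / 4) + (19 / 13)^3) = -52728 / 10181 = -5.18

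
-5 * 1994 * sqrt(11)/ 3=-11022.25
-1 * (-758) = 758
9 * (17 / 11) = 153 / 11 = 13.91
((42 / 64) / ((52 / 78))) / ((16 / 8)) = 63 / 128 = 0.49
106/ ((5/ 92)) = 9752/ 5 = 1950.40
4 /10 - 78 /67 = -256 /335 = -0.76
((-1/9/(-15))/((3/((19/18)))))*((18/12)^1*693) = 1463/540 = 2.71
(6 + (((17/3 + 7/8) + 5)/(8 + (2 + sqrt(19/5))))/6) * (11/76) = 2361887/2632032 - 3047 * sqrt(95)/5264064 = 0.89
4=4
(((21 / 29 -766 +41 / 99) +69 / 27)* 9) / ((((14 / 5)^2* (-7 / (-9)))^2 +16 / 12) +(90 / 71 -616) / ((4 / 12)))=7866580831875 / 2070403941034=3.80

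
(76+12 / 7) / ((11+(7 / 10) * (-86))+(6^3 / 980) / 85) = -202300 / 128067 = -1.58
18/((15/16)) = 96/5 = 19.20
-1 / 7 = -0.14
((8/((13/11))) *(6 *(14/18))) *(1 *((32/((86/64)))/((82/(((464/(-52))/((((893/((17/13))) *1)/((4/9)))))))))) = -4975624192/93389401521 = -0.05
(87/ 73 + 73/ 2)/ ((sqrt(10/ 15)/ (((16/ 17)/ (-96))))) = -0.45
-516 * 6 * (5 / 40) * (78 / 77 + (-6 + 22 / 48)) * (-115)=-124154115 / 616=-201548.89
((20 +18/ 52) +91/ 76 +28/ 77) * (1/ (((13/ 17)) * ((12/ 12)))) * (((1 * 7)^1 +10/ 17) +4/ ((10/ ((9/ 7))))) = 1147817427/ 4944940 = 232.12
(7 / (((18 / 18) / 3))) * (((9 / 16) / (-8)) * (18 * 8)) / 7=-243 / 8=-30.38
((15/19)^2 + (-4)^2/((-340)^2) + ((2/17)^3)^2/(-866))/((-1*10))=-29401560812449/471626977887125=-0.06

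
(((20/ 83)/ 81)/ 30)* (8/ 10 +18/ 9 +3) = 58/ 100845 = 0.00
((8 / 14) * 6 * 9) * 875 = 27000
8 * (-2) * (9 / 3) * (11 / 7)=-75.43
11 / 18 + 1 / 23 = 271 / 414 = 0.65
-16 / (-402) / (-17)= -8 / 3417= -0.00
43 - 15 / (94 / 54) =1616 / 47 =34.38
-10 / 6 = -5 / 3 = -1.67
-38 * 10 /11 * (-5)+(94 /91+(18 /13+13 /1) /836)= 13220293 /76076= 173.78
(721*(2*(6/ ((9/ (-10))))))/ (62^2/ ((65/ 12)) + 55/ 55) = -267800/ 19797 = -13.53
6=6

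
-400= -400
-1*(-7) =7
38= 38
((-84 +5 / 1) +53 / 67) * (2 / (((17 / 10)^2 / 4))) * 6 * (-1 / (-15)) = -1676800 / 19363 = -86.60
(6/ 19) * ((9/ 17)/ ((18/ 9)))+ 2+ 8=3257/ 323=10.08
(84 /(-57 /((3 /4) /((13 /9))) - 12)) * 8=-756 /137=-5.52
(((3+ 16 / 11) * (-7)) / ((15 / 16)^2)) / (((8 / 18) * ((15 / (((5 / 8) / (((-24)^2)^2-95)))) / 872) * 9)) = -6976 / 7179975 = -0.00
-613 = -613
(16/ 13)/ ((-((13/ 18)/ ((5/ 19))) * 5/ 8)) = -2304/ 3211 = -0.72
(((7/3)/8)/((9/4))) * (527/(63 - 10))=3689/2862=1.29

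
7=7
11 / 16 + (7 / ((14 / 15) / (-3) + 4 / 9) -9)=707 / 16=44.19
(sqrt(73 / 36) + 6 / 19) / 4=3 / 38 + sqrt(73) / 24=0.43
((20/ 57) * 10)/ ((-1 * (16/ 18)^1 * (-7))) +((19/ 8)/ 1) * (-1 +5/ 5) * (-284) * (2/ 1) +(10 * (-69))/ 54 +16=4532/ 1197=3.79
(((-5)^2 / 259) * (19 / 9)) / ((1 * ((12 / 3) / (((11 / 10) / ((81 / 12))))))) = 1045 / 125874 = 0.01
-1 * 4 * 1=-4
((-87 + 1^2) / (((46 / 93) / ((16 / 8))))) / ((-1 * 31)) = 11.22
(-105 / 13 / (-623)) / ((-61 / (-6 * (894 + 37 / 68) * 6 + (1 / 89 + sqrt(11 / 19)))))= 730860180 / 106783001-15 * sqrt(209) / 1340963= 6.84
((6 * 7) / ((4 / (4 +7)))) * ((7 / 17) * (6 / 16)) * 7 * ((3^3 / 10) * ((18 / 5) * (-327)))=-2698257177 / 6800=-396802.53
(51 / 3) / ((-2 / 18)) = -153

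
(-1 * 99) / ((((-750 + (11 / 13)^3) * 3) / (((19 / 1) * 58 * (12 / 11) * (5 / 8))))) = 54474615 / 1646419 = 33.09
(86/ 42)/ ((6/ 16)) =344/ 63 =5.46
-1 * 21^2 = -441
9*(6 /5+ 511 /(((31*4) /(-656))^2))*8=4948203312 /4805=1029802.98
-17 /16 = -1.06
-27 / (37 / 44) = -32.11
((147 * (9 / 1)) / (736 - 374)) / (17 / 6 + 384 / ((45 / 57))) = 19845 / 2656537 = 0.01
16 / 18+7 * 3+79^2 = 56366 / 9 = 6262.89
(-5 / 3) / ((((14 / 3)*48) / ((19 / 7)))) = -95 / 4704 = -0.02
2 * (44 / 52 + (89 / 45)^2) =250496 / 26325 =9.52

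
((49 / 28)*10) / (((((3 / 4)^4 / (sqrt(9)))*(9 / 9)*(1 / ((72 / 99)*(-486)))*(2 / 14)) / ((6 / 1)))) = -2463185.45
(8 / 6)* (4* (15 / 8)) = 10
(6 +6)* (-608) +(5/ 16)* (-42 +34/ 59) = -7308.94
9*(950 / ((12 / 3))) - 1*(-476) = 5227 / 2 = 2613.50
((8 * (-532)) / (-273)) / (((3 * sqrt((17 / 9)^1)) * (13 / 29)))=17632 * sqrt(17) / 8619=8.43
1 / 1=1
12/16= 3/4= 0.75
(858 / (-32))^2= 184041 / 256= 718.91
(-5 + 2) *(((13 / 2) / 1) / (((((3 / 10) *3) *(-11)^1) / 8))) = 520 / 33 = 15.76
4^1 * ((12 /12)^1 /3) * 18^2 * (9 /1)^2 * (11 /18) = 21384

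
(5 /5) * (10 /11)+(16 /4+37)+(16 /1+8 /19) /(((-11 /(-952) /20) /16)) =95056439 /209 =454815.50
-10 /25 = -2 /5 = -0.40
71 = 71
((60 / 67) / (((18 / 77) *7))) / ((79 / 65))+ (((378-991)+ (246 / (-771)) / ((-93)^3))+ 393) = -240224196418064 / 1094167631457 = -219.55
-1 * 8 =-8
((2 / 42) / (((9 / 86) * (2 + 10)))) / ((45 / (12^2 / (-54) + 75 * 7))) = 67381 / 153090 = 0.44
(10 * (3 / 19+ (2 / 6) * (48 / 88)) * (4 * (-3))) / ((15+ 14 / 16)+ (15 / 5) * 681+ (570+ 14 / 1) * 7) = -13632 / 2055515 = -0.01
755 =755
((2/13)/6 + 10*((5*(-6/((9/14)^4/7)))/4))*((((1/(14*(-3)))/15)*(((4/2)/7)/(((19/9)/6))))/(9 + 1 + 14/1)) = 87395671/529385220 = 0.17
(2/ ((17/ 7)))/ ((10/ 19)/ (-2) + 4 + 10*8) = 266/ 27047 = 0.01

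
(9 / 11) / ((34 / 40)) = 180 / 187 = 0.96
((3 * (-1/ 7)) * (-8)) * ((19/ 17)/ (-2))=-228/ 119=-1.92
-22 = -22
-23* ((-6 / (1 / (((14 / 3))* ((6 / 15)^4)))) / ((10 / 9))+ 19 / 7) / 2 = -1041049 / 43750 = -23.80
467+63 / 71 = 33220 / 71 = 467.89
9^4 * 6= 39366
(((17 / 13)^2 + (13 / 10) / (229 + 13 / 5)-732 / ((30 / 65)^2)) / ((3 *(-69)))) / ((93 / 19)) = 274646653 / 81020628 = 3.39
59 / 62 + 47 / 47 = 121 / 62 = 1.95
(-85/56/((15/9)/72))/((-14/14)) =459/7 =65.57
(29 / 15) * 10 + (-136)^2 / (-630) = -3158 / 315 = -10.03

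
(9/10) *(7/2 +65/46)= 1017/230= 4.42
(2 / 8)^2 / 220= 1 / 3520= 0.00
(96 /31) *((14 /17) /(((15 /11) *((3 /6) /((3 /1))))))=29568 /2635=11.22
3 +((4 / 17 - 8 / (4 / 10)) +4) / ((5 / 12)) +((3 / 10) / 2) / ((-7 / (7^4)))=-29337 / 340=-86.29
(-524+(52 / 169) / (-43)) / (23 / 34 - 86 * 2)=1991856 / 651235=3.06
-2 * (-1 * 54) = 108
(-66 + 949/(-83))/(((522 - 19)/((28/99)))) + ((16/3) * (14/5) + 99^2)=202852773583/20665755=9815.89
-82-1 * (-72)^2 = -5266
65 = 65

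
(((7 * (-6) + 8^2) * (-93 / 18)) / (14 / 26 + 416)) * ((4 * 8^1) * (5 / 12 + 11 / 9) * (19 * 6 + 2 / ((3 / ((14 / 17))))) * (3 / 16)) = -763978787 / 2485485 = -307.38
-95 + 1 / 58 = -5509 / 58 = -94.98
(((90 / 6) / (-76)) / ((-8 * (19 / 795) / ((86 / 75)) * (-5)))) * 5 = -6837 / 5776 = -1.18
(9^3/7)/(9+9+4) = 729/154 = 4.73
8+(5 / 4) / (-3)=91 / 12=7.58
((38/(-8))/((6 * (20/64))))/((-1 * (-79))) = -38/1185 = -0.03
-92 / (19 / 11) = -1012 / 19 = -53.26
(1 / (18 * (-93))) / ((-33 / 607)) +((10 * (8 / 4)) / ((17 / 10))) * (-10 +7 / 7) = -99425281 / 939114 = -105.87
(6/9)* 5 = 10/3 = 3.33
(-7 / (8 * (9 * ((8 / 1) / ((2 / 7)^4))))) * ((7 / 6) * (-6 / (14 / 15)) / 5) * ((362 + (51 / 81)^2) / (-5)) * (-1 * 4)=37741 / 1071630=0.04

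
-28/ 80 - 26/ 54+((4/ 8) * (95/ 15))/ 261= -4277/ 5220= -0.82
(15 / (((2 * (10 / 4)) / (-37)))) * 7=-777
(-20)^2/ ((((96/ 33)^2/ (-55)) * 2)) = -166375/ 128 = -1299.80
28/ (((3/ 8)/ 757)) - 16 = 169520/ 3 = 56506.67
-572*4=-2288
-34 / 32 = -17 / 16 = -1.06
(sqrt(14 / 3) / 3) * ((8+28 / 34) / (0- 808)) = -0.01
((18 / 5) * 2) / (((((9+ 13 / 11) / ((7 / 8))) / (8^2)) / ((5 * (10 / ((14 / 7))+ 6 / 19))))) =19998 / 19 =1052.53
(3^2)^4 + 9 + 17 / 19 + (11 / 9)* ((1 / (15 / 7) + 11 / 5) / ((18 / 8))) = 30344509 / 4617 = 6572.34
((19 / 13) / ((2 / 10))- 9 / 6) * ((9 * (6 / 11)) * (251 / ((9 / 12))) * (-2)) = -2728872 / 143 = -19083.02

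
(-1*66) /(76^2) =-33 /2888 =-0.01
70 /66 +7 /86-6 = -13787 /2838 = -4.86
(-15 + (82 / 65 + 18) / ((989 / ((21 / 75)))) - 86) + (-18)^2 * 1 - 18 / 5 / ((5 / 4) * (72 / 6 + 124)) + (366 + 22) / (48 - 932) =6080189673 / 27321125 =222.55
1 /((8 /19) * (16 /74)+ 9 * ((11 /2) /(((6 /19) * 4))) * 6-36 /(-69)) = 129352 /30493153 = 0.00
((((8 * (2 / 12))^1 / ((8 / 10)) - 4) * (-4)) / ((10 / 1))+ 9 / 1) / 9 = 149 / 135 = 1.10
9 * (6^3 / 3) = 648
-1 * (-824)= 824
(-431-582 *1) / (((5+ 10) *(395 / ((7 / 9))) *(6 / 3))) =-7091 / 106650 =-0.07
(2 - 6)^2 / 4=4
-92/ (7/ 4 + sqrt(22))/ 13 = 2576/ 3939 - 1472 * sqrt(22)/ 3939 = -1.10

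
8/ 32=1/ 4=0.25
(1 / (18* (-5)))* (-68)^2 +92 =1828 / 45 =40.62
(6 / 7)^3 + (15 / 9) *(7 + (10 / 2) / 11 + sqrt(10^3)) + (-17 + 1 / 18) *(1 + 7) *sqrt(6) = -1220 *sqrt(6) / 9 + 147758 / 11319 + 50 *sqrt(10) / 3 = -266.28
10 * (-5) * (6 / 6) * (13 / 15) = -130 / 3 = -43.33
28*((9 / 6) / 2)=21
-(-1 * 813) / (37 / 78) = 63414 / 37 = 1713.89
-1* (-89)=89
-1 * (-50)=50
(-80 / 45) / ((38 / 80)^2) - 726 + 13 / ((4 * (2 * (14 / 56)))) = -4726511 / 6498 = -727.38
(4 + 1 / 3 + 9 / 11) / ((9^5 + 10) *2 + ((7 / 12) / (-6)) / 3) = 720 / 16508723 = 0.00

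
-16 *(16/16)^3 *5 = -80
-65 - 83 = -148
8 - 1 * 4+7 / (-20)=73 / 20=3.65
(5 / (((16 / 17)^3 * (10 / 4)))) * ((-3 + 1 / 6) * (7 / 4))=-584647 / 49152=-11.89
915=915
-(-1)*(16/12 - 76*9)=-682.67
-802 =-802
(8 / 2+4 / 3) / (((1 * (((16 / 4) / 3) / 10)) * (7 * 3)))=1.90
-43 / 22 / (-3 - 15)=43 / 396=0.11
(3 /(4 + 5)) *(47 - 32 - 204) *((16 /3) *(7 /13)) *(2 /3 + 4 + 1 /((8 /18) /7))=-48020 /13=-3693.85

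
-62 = -62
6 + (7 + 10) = 23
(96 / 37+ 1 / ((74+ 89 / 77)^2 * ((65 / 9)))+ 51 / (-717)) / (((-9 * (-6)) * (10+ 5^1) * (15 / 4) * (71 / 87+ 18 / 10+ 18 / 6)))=313045103728076 / 2116196185058516925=0.00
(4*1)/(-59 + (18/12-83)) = -8/281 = -0.03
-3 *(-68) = 204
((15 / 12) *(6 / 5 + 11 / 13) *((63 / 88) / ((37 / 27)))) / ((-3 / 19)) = -8.46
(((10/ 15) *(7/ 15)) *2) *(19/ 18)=266/ 405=0.66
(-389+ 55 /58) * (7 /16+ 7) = -2886.13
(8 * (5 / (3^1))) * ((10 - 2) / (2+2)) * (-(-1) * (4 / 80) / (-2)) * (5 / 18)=-5 / 27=-0.19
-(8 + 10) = -18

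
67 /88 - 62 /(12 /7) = -9347 /264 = -35.41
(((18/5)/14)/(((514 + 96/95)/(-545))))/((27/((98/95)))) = -763/73389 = -0.01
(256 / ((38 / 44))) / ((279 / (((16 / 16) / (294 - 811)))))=-512 / 249147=-0.00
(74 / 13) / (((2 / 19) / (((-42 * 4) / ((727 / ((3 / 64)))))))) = -44289 / 75608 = -0.59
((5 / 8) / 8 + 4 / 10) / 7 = 153 / 2240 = 0.07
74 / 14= 37 / 7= 5.29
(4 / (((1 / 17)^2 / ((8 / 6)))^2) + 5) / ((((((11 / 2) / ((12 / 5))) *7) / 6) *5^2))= 12218032 / 1375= 8885.84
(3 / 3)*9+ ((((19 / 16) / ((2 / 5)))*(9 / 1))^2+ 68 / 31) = 725.09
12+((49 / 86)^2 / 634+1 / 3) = 173502571 / 14067192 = 12.33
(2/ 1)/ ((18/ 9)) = 1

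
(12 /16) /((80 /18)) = 27 /160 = 0.17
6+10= 16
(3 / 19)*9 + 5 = 122 / 19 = 6.42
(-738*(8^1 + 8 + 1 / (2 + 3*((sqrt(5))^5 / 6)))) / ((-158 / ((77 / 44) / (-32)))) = -16058511 / 3929776 - 64575*sqrt(5) / 15719104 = -4.10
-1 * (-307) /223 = 307 /223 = 1.38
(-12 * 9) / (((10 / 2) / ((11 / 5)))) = -1188 / 25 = -47.52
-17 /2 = -8.50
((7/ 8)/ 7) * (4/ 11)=1/ 22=0.05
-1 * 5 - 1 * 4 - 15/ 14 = -141/ 14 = -10.07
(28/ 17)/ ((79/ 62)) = 1736/ 1343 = 1.29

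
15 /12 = 5 /4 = 1.25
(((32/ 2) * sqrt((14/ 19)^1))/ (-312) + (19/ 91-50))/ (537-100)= -197/ 1729-2 * sqrt(266)/ 323817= -0.11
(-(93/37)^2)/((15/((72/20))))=-51894/34225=-1.52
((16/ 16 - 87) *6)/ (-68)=129/ 17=7.59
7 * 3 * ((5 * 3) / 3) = 105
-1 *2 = -2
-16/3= -5.33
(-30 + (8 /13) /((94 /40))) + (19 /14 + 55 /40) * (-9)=-1858867 /34216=-54.33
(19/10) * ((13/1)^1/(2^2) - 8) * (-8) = 361/5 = 72.20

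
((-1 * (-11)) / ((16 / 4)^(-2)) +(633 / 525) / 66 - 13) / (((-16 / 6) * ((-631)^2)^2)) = -1882861 / 4882791203166800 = -0.00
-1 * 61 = -61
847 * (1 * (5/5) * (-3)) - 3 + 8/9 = -22888/9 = -2543.11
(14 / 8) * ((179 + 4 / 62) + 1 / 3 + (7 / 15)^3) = 314.12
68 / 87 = 0.78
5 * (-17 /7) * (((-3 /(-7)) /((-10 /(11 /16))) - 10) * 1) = 190961 /1568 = 121.79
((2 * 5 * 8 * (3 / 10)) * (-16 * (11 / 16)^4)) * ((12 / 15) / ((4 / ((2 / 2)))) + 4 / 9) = -424589 / 7680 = -55.29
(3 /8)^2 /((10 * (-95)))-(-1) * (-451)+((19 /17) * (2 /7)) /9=-29365376039 /65116800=-450.96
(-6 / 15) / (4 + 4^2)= -1 / 50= -0.02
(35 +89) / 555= 124 / 555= 0.22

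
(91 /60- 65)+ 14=-2969 /60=-49.48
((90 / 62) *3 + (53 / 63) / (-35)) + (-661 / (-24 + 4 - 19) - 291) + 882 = 612.28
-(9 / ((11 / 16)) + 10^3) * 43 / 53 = -479192 / 583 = -821.94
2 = 2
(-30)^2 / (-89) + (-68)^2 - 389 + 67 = 381978 / 89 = 4291.89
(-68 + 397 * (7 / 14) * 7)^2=1746362.25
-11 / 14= -0.79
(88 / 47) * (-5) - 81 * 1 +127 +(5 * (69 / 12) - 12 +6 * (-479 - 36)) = -570883 / 188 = -3036.61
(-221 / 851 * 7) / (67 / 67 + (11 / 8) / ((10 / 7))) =-0.93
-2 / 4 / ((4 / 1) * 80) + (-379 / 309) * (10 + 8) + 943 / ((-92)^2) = -33306729 / 1516160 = -21.97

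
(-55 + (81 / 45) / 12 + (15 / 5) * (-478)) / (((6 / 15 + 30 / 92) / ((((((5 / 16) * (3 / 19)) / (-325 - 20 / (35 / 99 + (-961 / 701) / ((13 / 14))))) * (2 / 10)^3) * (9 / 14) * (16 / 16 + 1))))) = 2675962899621 / 789895085564000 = 0.00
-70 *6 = -420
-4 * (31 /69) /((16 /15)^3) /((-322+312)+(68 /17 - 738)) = 0.00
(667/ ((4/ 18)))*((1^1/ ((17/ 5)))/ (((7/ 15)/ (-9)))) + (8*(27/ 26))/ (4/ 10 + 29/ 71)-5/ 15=-6475404149/ 380562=-17015.37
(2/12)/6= 1/36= 0.03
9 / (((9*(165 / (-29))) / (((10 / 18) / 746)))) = -29 / 221562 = -0.00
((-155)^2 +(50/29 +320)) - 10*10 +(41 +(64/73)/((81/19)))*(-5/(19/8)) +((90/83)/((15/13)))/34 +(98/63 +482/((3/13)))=120675616518976/4597126893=26250.23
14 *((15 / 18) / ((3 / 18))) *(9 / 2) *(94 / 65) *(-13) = -5922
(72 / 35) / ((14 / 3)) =108 / 245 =0.44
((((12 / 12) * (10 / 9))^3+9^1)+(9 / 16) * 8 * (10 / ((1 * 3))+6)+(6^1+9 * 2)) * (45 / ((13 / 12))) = 1113500 / 351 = 3172.36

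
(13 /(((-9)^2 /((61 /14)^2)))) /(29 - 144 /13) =628849 /3699108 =0.17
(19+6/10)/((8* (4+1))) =0.49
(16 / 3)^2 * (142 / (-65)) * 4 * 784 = -113999872 / 585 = -194871.58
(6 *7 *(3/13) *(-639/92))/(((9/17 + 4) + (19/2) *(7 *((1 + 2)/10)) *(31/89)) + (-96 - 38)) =609088410/1108544593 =0.55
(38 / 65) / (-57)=-2 / 195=-0.01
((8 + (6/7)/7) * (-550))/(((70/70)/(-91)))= 2845700/7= 406528.57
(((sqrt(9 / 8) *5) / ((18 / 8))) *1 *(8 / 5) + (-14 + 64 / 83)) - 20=-2758 / 83 + 8 *sqrt(2) / 3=-29.46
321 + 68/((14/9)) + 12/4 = 2574/7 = 367.71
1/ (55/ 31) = 31/ 55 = 0.56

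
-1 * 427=-427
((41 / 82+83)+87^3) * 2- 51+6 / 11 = 14488348 / 11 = 1317122.55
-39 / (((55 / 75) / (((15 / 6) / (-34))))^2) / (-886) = 219375 / 495720544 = 0.00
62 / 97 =0.64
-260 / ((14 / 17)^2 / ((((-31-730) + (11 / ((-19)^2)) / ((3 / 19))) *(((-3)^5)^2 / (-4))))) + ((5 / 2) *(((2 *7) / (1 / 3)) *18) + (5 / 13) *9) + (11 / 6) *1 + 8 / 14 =-156335022982358 / 36309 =-4305682419.85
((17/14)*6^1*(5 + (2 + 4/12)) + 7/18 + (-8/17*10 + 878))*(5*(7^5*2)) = 23840405365/153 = 155819642.91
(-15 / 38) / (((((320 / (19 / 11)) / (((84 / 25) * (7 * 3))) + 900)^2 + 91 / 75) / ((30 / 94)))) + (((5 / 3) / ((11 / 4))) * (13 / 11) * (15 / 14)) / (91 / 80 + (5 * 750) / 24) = 6989687597476175459125 / 1433546645224757421052926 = 0.00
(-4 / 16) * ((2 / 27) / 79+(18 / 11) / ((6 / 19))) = -121603 / 93852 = -1.30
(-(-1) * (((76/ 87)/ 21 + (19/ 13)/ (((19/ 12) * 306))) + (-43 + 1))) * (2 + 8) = -169402000/ 403767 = -419.55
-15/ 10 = -3/ 2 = -1.50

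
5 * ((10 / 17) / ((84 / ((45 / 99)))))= 125 / 7854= 0.02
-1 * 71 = -71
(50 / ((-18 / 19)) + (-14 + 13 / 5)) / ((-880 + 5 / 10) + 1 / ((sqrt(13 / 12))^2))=75088 / 1027935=0.07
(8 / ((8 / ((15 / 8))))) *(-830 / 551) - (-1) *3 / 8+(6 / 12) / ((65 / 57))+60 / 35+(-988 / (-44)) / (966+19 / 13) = -0.27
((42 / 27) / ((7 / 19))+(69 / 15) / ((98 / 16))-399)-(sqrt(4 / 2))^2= -873239 / 2205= -396.03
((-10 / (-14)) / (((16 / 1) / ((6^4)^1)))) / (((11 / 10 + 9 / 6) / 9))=18225 / 91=200.27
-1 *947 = -947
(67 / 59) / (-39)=-67 / 2301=-0.03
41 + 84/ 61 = 2585/ 61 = 42.38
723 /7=103.29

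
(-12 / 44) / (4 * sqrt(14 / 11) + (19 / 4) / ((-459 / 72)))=-7803 * sqrt(154) / 1558535 - 2907 / 283370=-0.07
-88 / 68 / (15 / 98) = -8.45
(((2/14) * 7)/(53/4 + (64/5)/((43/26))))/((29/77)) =6020/47589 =0.13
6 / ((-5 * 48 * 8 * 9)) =-1 / 2880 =-0.00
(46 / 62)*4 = 92 / 31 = 2.97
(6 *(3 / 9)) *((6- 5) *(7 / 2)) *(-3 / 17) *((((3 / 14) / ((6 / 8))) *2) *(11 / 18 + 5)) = -202 / 51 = -3.96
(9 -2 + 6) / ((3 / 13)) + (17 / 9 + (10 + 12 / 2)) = 668 / 9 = 74.22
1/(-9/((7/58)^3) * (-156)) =343/273937248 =0.00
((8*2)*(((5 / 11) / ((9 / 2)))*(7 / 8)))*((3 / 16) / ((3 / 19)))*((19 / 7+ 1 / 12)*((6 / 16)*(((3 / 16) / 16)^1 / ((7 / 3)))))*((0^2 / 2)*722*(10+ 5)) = 0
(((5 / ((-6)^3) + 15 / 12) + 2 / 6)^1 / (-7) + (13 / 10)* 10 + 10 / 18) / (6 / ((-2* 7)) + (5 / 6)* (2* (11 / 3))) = 2.35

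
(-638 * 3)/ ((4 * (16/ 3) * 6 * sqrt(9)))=-319/ 64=-4.98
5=5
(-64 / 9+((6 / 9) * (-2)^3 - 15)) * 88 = -21736 / 9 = -2415.11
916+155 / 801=733871 / 801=916.19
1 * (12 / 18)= 2 / 3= 0.67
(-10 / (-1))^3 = 1000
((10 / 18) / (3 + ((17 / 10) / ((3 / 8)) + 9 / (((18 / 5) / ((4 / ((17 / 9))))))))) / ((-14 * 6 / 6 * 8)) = -425 / 1099056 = -0.00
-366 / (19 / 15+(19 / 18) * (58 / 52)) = -856440 / 5719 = -149.75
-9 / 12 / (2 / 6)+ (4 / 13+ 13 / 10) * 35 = 2809 / 52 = 54.02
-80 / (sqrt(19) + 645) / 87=-0.00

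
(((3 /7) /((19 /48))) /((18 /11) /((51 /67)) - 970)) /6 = -1122 /6017851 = -0.00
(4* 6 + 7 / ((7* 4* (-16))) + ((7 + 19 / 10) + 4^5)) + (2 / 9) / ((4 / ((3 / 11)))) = 11160859 / 10560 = 1056.90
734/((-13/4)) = -2936/13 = -225.85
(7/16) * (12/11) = 21/44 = 0.48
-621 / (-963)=69 / 107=0.64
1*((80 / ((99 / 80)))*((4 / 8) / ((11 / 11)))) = 3200 / 99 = 32.32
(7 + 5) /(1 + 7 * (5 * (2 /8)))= 16 /13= 1.23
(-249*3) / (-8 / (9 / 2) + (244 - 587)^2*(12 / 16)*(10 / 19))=-255474 / 15882007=-0.02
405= 405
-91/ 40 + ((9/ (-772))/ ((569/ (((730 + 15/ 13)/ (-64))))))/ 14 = -58200825203/ 25582968320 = -2.27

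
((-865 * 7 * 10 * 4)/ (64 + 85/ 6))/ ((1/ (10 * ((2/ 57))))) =-1384000/ 1273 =-1087.20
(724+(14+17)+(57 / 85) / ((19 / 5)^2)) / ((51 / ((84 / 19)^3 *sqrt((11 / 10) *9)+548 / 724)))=33411560 / 2981613+14454865152 *sqrt(110) / 37662769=4036.50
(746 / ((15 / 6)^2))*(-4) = -11936 / 25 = -477.44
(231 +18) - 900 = -651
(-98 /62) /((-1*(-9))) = -0.18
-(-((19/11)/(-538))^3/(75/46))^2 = -24887271049/60410481935136613761690000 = -0.00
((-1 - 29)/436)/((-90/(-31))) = -31/1308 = -0.02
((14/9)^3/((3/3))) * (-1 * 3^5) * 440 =-1207360/3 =-402453.33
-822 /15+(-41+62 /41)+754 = 135241 /205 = 659.71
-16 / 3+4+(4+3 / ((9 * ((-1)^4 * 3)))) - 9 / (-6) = 77 / 18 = 4.28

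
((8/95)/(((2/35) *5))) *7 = 196/95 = 2.06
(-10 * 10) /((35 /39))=-780 /7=-111.43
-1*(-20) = 20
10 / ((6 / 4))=6.67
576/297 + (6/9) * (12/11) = 2.67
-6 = -6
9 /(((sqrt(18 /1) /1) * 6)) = sqrt(2) /4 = 0.35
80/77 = 1.04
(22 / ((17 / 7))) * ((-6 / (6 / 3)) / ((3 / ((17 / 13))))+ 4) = 5390 / 221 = 24.39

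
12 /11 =1.09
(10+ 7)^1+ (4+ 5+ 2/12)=157/6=26.17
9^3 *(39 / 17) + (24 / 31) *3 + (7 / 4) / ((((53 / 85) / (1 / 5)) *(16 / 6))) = 1497052299 / 893792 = 1674.94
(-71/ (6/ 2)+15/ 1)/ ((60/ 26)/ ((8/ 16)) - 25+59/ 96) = 10816/ 24673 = 0.44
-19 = -19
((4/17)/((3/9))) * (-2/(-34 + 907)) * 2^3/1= -64/4947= -0.01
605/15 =121/3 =40.33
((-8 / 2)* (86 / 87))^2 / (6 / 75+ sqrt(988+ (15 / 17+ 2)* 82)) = -50292800 / 49231357029+ 36980000* sqrt(353838) / 49231357029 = 0.45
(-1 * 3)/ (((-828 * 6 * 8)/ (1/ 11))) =1/ 145728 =0.00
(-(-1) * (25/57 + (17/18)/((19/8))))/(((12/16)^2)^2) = 36608/13851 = 2.64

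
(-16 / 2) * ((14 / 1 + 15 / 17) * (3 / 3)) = -2024 / 17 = -119.06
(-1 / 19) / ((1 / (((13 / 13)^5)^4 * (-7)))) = 0.37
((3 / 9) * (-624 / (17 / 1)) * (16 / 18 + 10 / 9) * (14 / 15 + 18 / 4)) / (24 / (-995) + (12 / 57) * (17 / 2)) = -75.31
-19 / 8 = -2.38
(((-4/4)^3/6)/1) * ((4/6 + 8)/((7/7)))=-13/9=-1.44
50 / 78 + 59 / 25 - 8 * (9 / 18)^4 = 4877 / 1950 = 2.50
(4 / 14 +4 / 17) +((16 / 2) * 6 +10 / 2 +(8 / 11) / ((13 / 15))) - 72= -300177 / 17017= -17.64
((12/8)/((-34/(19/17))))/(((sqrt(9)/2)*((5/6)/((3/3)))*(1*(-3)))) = 19/1445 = 0.01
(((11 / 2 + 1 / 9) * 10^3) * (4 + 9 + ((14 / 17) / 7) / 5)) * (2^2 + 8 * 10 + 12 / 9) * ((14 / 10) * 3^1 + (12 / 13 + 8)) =18085237760 / 221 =81833655.02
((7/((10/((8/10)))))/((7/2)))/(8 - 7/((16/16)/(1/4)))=16/625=0.03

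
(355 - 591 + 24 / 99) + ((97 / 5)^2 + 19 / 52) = 6047519 / 42900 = 140.97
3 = 3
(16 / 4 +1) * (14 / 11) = 70 / 11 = 6.36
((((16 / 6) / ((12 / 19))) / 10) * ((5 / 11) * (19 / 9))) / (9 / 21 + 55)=2527 / 345708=0.01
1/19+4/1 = 77/19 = 4.05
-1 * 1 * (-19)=19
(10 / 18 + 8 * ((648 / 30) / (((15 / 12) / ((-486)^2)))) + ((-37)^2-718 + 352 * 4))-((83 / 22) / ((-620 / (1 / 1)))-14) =20042907719687 / 613800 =32653808.60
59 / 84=0.70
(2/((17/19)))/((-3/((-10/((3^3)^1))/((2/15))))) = 950/459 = 2.07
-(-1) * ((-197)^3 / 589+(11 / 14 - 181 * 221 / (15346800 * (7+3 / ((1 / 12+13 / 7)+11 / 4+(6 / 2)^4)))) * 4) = -742502554725726511 / 57216288899700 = -12977.12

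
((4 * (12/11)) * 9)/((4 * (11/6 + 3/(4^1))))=1296/341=3.80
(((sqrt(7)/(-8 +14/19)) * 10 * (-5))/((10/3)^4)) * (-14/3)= -1197 * sqrt(7)/4600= -0.69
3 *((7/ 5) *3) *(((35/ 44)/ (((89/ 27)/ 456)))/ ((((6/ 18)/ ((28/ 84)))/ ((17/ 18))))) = 1281987/ 979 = 1309.49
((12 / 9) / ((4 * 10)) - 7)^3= -9129329 / 27000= -338.12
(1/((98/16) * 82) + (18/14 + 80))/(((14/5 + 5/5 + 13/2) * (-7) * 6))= -0.19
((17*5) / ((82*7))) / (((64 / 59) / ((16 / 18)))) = 5015 / 41328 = 0.12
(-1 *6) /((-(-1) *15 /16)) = -32 /5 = -6.40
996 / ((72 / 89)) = 7387 / 6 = 1231.17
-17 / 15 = -1.13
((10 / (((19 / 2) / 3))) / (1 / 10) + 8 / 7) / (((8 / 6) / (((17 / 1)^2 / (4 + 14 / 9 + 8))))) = 4244832 / 8113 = 523.21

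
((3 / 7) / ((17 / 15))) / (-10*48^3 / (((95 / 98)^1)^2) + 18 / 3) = -27075 / 84261532138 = -0.00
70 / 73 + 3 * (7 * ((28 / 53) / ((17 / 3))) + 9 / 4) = 2543239 / 263092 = 9.67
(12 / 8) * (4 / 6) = 1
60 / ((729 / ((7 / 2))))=70 / 243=0.29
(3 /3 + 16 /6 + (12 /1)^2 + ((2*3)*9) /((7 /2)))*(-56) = -27400 /3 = -9133.33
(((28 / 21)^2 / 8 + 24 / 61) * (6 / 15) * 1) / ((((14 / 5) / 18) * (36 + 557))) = 0.00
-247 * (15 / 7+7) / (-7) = 15808 / 49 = 322.61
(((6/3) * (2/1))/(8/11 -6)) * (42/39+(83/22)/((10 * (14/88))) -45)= 415932/13195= 31.52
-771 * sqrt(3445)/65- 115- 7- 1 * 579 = -701- 771 * sqrt(3445)/65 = -1397.20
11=11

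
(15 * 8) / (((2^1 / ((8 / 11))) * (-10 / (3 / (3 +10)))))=-144 / 143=-1.01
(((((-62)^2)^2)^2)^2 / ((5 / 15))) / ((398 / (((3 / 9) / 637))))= 23836200853411766725131665408 / 126763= 188037525566701377571780.90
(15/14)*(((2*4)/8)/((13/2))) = 15/91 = 0.16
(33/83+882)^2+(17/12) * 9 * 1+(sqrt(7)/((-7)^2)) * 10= 10 * sqrt(7)/49+21456155823/27556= 778638.80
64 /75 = 0.85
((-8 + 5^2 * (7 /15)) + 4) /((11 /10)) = 230 /33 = 6.97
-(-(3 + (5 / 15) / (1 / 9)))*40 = 240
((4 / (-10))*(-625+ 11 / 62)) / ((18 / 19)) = 245347 / 930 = 263.81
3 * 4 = 12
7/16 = 0.44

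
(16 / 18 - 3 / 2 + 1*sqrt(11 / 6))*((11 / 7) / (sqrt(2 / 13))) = -121*sqrt(26) / 252 + 11*sqrt(429) / 42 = 2.98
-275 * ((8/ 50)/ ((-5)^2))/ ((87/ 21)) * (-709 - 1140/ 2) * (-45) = -3545388/ 145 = -24450.95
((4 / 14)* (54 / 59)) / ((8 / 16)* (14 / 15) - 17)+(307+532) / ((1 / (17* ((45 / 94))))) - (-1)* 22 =4121935537 / 601741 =6850.02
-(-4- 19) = 23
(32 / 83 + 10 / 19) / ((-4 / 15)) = -10785 / 3154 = -3.42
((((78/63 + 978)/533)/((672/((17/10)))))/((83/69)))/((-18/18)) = -2010131/520250640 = -0.00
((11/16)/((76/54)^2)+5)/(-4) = -123539/92416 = -1.34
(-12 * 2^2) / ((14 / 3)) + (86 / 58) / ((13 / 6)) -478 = -1286780 / 2639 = -487.60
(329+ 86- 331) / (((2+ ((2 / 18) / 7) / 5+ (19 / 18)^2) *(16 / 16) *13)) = 952560 / 459563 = 2.07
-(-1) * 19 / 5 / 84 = 19 / 420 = 0.05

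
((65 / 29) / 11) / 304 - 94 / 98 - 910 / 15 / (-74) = -73154273 / 527452464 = -0.14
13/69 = 0.19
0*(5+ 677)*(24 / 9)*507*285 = 0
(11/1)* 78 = 858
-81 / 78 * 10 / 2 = -135 / 26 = -5.19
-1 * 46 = -46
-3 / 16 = -0.19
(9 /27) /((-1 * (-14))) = 1 /42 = 0.02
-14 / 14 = -1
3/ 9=1/ 3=0.33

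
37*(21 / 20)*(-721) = -560217 / 20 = -28010.85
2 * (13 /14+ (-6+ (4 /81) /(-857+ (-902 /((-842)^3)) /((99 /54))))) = -735538494987913 /72517055831577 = -10.14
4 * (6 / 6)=4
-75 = -75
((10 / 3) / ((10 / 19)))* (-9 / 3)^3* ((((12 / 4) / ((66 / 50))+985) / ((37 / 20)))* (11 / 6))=-6190200 / 37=-167302.70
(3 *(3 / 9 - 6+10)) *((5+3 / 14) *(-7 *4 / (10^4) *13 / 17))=-12337 / 85000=-0.15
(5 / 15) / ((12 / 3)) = 0.08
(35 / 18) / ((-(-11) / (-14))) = -245 / 99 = -2.47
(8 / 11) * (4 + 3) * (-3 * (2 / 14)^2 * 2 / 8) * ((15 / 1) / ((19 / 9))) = -0.55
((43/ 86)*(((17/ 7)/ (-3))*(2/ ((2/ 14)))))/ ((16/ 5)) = -85/ 48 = -1.77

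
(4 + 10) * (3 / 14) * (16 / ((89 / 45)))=2160 / 89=24.27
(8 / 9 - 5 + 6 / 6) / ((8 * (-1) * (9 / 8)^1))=28 / 81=0.35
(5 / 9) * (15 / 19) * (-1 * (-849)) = 372.37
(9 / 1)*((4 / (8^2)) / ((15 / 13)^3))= 0.37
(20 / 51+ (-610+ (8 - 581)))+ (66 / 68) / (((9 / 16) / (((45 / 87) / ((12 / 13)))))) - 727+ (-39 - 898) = -1402901 / 493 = -2845.64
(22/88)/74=1/296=0.00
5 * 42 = 210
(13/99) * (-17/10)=-0.22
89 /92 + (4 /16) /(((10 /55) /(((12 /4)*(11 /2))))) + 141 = 60593 /368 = 164.65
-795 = -795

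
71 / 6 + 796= 4847 / 6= 807.83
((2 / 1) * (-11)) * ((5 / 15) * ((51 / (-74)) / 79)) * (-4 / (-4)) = 187 / 2923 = 0.06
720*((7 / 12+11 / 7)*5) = 54300 / 7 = 7757.14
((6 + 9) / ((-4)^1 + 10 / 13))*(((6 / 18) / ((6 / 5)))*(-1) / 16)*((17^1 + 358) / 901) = 40625 / 1210944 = 0.03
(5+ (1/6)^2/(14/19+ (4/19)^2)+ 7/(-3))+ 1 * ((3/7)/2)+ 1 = 278323/71064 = 3.92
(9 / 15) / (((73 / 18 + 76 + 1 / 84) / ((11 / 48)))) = 693 / 403540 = 0.00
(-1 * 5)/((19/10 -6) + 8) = -50/39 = -1.28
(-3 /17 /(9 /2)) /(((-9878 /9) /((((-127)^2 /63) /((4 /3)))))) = 16129 /2350964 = 0.01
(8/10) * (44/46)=88/115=0.77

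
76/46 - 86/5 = -1788/115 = -15.55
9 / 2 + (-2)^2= 8.50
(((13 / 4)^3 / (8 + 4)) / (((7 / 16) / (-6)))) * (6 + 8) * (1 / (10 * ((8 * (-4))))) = 2197 / 1280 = 1.72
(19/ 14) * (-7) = -19/ 2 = -9.50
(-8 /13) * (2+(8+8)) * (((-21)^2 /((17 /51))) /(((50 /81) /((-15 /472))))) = 2893401 /3835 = 754.47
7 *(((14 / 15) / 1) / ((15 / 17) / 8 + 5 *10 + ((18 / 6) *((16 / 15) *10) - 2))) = 13328 / 163425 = 0.08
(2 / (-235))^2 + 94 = 5191154 / 55225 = 94.00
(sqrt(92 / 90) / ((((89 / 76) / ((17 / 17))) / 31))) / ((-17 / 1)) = -1.57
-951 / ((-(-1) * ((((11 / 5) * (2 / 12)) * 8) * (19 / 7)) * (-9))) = 11095 / 836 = 13.27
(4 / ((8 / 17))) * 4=34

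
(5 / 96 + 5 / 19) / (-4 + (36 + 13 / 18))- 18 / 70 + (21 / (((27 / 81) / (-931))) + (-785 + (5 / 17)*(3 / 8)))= -6332439282803 / 106538320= -59438.14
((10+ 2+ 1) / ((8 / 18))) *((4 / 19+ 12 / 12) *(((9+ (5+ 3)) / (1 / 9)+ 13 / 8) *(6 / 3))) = 3328767 / 304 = 10949.89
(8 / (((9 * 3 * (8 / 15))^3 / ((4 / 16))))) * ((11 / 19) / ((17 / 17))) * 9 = 1375 / 393984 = 0.00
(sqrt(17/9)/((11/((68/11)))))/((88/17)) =0.15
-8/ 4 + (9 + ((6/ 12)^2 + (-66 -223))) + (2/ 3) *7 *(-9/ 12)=-1141/ 4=-285.25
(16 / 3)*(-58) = -928 / 3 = -309.33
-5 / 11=-0.45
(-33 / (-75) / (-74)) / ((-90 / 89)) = 979 / 166500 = 0.01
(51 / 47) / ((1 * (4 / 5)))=255 / 188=1.36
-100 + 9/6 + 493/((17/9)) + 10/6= 985/6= 164.17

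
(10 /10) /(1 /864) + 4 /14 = 6050 /7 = 864.29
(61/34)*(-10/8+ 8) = 1647/136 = 12.11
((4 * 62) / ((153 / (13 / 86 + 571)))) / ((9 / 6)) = 4060504 / 6579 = 617.19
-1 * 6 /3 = -2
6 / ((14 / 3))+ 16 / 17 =265 / 119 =2.23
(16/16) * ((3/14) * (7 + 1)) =12/7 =1.71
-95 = -95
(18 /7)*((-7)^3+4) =-871.71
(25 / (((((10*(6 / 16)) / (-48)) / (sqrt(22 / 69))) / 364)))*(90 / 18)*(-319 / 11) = 16889600*sqrt(1518) / 69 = 9536876.51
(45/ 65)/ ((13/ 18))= 0.96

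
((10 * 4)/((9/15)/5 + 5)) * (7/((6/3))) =875/32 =27.34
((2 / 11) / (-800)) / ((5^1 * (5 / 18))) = -9 / 55000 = -0.00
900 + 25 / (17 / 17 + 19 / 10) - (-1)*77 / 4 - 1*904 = 2769 / 116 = 23.87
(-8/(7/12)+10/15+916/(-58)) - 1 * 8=-22436/609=-36.84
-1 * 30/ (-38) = 15/ 19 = 0.79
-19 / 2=-9.50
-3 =-3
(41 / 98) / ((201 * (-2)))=-41 / 39396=-0.00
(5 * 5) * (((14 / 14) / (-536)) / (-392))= 25 / 210112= 0.00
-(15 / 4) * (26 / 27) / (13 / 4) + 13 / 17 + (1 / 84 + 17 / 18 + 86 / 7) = 18415 / 1428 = 12.90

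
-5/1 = -5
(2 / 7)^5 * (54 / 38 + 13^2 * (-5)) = -512896 / 319333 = -1.61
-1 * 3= -3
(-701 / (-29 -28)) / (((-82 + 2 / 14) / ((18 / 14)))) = -701 / 3629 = -0.19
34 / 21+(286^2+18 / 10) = 8588939 / 105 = 81799.42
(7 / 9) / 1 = 0.78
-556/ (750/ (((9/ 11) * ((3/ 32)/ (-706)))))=1251/ 15532000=0.00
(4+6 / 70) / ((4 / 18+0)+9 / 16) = 20592 / 3955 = 5.21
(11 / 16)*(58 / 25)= 319 / 200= 1.60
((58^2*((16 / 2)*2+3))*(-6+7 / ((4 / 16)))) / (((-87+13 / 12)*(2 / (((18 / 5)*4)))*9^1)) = -13093.17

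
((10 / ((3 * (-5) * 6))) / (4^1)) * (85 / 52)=-85 / 1872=-0.05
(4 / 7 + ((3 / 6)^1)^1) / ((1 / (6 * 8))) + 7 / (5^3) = 45049 / 875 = 51.48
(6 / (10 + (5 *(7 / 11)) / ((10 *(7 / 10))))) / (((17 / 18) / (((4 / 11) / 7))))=0.03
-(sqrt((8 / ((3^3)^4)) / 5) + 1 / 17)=-1 / 17 - 2 * sqrt(10) / 3645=-0.06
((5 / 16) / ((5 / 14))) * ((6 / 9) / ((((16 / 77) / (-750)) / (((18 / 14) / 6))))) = -28875 / 64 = -451.17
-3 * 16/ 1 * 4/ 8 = -24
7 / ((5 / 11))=77 / 5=15.40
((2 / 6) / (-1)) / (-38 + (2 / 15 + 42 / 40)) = 20 / 2209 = 0.01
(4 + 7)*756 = 8316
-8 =-8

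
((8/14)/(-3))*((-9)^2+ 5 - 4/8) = -114/7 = -16.29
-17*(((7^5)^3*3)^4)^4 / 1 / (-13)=48743712134646219881824136104292850948131887863574784708573557916969438250995995676614938297746806256034708842367423018620963527149598323539246199121536906956907950501420965698810554126530623833012115221031202257 / 13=3749516318049709221678780000000000000000000000000000000000000000000000000000000000000000000000000000000000000000000000000000000000000000000000000000000000000000000000000000000000000000000000000000000000000000000.00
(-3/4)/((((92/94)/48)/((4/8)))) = -423/23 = -18.39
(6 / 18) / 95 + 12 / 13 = 3433 / 3705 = 0.93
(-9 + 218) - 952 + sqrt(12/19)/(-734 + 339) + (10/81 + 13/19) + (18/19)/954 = -60538321/81567 - 2*sqrt(57)/7505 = -742.19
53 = 53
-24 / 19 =-1.26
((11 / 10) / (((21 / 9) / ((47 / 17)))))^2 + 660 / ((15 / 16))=999340001 / 1416100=705.70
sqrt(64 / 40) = 2 * sqrt(10) / 5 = 1.26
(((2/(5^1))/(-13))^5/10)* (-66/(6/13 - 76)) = -528/219116421875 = -0.00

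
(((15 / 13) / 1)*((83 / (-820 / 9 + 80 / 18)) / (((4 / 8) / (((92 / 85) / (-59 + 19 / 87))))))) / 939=498249 / 11496898465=0.00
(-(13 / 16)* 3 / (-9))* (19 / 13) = 19 / 48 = 0.40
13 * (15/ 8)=195/ 8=24.38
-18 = -18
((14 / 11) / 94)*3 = 21 / 517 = 0.04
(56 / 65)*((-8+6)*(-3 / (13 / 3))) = 1008 / 845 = 1.19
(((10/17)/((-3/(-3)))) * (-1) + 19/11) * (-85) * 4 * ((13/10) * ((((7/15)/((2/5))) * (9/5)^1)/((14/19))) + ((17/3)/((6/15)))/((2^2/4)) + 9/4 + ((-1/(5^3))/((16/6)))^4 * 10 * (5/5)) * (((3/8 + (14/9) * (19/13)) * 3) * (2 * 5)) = -1062478328542770187/1716000000000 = -619159.87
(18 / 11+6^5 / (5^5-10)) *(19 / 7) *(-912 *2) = -4907497536 / 239855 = -20460.27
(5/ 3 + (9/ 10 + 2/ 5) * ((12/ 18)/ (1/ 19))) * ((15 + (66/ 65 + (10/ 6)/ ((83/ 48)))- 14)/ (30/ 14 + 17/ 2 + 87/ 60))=122411968/ 27401205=4.47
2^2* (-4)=-16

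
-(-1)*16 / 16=1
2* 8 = 16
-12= -12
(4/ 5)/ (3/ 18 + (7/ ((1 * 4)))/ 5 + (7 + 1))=48/ 511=0.09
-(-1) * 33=33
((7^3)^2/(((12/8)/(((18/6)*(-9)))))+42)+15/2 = -2117632.50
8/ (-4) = -2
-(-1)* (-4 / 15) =-4 / 15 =-0.27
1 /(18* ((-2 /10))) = -5 /18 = -0.28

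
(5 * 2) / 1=10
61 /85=0.72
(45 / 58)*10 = 225 / 29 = 7.76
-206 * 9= -1854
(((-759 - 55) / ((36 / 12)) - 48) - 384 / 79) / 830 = -38417 / 98355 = -0.39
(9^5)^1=59049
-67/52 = -1.29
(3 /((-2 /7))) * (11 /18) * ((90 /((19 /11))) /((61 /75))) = -952875 /2318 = -411.08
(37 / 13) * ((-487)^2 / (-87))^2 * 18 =4162435957514 / 10933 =380722213.25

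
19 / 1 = 19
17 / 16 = 1.06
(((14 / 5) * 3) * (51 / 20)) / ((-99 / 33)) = -357 / 50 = -7.14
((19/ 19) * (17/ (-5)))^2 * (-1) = -289/ 25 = -11.56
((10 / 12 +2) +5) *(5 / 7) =235 / 42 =5.60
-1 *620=-620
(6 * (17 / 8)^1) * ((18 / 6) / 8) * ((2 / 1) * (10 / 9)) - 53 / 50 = 1913 / 200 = 9.56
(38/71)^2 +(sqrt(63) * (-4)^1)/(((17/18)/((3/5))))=1444/5041-648 * sqrt(7)/85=-19.88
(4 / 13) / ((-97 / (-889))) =2.82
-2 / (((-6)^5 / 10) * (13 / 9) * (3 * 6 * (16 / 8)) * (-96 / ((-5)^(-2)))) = -1 / 48522240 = -0.00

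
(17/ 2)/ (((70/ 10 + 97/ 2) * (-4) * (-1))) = 17/ 444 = 0.04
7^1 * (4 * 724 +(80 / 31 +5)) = 630077 / 31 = 20325.06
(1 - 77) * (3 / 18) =-38 / 3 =-12.67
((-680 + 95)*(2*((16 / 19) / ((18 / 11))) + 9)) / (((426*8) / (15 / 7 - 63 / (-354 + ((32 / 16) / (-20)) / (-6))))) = -1831613875 / 458422576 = -4.00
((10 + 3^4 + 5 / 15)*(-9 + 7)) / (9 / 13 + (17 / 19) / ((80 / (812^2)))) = -0.02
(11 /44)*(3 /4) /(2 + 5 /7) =21 /304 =0.07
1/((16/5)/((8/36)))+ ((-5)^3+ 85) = -2875/72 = -39.93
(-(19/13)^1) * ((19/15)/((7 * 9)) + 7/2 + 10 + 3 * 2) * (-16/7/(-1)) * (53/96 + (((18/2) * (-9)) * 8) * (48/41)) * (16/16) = 2091553045237/42309540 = 49434.55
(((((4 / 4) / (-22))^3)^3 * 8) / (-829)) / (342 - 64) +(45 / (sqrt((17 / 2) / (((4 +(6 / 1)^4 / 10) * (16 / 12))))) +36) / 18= 69557419617694977 / 34778709808847488 +2 * sqrt(85170) / 51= 13.44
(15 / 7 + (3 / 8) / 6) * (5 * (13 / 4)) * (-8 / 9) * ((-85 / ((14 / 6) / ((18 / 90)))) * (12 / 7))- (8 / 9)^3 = 198618383 / 500094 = 397.16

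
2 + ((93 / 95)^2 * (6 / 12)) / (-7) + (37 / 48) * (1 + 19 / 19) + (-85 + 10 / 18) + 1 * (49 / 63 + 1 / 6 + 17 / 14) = -119495513 / 1516200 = -78.81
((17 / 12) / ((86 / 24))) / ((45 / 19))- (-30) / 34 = 34516 / 32895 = 1.05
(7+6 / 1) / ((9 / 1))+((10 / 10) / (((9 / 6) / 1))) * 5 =43 / 9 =4.78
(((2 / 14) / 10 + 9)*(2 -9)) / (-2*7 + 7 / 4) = 1262 / 245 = 5.15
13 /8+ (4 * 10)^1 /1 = 333 /8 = 41.62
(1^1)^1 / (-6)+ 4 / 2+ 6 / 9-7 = -9 / 2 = -4.50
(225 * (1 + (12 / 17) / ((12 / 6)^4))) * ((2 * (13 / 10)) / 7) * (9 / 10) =74763 / 952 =78.53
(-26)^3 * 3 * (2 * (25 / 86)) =-1318200 / 43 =-30655.81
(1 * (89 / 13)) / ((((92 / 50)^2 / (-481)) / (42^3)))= -72061609.17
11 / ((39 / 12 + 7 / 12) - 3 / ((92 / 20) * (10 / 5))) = 69 / 22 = 3.14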